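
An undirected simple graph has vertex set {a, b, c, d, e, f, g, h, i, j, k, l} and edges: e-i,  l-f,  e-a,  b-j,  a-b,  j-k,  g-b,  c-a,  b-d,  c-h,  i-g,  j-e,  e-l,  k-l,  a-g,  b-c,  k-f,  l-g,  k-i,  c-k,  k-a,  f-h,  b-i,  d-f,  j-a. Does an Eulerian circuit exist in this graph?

Degrees: a:6, b:6, c:4, d:2, e:4, f:4, g:4, h:2, i:4, j:4, k:6, l:4
Every vertex has even degree and the edges form a single connected piece, so an Eulerian circuit exists.

Yes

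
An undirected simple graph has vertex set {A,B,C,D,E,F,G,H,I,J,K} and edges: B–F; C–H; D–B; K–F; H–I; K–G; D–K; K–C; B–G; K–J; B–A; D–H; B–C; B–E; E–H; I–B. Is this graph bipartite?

Yes

Color {B, H, K} black and {A, C, D, E, F, G, I, J} white. No edge joins two same-colored vertices, so the graph is bipartite.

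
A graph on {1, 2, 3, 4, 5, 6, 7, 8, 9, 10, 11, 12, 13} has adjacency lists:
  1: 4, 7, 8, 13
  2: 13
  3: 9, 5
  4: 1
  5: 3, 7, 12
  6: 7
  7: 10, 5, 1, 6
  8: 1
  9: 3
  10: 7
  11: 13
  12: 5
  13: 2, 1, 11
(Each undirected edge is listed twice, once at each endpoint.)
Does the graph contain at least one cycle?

No

|V| = 13, |E| = 12, number of components = 1.
A forest on 13 vertices with 1 component has exactly 12 edges, which matches — so no cycle.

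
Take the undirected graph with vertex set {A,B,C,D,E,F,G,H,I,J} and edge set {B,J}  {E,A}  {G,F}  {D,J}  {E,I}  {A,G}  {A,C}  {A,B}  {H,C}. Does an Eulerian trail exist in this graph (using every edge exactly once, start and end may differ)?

No

Degrees: A:4, B:2, C:2, D:1, E:2, F:1, G:2, H:1, I:1, J:2
Odd-degree vertices: D, F, H, I (4 total).
An Eulerian trail requires 0 or 2 odd-degree vertices; here there are 4.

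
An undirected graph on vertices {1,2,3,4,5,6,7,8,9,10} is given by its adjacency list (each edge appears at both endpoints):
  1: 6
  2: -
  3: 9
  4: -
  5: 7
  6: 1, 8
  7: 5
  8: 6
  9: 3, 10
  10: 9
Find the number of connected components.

Component: {2}
Component: {4}
Component: {5, 7}
Component: {1, 6, 8}
Component: {3, 9, 10}

5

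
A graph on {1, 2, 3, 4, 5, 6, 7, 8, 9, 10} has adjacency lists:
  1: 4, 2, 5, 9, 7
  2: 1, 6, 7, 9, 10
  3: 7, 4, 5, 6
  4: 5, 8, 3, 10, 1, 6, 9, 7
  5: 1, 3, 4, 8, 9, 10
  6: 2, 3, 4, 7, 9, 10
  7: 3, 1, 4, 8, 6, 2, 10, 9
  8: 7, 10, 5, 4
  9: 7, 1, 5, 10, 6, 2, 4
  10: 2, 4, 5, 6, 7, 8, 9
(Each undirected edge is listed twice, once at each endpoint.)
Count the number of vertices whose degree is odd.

4

Degrees: 1:5, 2:5, 3:4, 4:8, 5:6, 6:6, 7:8, 8:4, 9:7, 10:7
Odd-degree vertices: 1, 2, 9, 10.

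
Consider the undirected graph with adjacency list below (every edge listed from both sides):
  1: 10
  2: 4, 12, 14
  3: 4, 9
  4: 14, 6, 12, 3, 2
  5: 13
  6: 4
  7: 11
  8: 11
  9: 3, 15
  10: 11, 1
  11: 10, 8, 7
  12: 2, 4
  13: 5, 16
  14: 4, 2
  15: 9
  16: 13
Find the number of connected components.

3

Component: {5, 13, 16}
Component: {1, 7, 8, 10, 11}
Component: {2, 3, 4, 6, 9, 12, 14, 15}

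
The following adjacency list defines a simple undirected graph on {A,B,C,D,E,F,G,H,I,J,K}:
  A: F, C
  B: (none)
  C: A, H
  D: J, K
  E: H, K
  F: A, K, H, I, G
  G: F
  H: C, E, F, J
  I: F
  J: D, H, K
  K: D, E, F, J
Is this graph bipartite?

The cycle J-D-K-J has length 3, which is odd, so the graph is not bipartite.

No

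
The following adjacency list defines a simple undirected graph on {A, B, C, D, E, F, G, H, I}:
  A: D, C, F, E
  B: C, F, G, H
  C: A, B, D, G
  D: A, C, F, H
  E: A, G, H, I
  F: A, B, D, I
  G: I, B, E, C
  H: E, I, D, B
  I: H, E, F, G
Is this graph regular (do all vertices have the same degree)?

Yes

Degrees: A:4, B:4, C:4, D:4, E:4, F:4, G:4, H:4, I:4
Every vertex has degree 4, so the graph is 4-regular.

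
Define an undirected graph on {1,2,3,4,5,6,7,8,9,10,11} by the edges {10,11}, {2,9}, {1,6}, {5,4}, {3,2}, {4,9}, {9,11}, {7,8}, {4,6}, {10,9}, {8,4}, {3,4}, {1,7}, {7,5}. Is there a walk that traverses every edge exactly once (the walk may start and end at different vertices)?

Degrees: 1:2, 2:2, 3:2, 4:5, 5:2, 6:2, 7:3, 8:2, 9:4, 10:2, 11:2
Odd-degree vertices: 4, 7 (2 total).
With 2 odd-degree vertices and all edges in one connected piece, an Eulerian trail exists (from 4 to 7).

Yes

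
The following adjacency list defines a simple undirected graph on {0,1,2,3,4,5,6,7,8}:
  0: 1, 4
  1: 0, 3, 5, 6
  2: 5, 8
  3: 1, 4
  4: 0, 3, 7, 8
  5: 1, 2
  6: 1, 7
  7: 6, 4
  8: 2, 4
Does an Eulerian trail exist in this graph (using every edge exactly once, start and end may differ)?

Degrees: 0:2, 1:4, 2:2, 3:2, 4:4, 5:2, 6:2, 7:2, 8:2
Odd-degree vertices: none (0 total).
With 0 odd-degree vertices and all edges in one connected piece, an Eulerian trail exists.

Yes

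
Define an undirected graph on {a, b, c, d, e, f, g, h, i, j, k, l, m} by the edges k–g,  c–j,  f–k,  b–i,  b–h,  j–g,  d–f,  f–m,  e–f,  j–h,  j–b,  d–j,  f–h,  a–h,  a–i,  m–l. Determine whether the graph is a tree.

|V| = 13, |E| = 16.
A tree on 13 vertices has exactly 12 edges; this graph has 16, so it contains a cycle and is not a tree.

No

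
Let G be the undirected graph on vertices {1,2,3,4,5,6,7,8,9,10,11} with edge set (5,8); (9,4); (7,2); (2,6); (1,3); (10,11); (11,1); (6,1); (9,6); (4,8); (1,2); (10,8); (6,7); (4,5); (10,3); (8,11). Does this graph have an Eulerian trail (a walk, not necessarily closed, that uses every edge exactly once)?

No

Degrees: 1:4, 2:3, 3:2, 4:3, 5:2, 6:4, 7:2, 8:4, 9:2, 10:3, 11:3
Odd-degree vertices: 2, 4, 10, 11 (4 total).
With 4 odd-degree vertices (more than two), no single trail can use every edge.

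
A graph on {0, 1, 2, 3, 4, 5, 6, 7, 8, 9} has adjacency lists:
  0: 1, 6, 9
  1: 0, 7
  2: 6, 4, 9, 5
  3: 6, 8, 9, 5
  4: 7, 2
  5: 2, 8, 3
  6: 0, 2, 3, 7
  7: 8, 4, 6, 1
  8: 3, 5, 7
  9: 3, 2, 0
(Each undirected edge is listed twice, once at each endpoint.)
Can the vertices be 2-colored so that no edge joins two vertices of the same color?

The cycle 3-5-8-3 has length 3, which is odd, so the graph is not bipartite.

No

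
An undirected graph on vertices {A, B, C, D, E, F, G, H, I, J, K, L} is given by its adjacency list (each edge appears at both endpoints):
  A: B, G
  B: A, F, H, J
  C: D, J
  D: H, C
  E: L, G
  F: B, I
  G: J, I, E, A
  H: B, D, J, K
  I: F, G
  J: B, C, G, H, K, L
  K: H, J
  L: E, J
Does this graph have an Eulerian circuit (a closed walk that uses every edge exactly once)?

Yes

Degrees: A:2, B:4, C:2, D:2, E:2, F:2, G:4, H:4, I:2, J:6, K:2, L:2
Every vertex has even degree and the edges form a single connected piece, so an Eulerian circuit exists.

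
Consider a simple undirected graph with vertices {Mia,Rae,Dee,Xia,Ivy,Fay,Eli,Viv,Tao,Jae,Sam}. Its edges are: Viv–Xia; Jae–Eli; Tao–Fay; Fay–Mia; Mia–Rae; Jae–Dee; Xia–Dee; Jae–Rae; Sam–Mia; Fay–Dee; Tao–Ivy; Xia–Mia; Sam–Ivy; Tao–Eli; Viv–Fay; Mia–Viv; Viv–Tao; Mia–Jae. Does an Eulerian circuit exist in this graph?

No

Degrees: Mia:6, Rae:2, Dee:3, Xia:3, Ivy:2, Fay:4, Eli:2, Viv:4, Tao:4, Jae:4, Sam:2
Vertices with odd degree: Dee, Xia. An Eulerian circuit requires all degrees even.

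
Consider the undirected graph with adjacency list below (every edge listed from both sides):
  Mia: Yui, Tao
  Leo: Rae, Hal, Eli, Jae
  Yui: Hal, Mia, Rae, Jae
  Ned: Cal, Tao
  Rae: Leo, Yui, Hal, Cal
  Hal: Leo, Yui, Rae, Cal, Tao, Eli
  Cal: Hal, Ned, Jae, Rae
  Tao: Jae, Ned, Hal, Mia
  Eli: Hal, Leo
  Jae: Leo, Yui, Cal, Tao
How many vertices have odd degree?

Degrees: Mia:2, Leo:4, Yui:4, Ned:2, Rae:4, Hal:6, Cal:4, Tao:4, Eli:2, Jae:4
Odd-degree vertices: none.

0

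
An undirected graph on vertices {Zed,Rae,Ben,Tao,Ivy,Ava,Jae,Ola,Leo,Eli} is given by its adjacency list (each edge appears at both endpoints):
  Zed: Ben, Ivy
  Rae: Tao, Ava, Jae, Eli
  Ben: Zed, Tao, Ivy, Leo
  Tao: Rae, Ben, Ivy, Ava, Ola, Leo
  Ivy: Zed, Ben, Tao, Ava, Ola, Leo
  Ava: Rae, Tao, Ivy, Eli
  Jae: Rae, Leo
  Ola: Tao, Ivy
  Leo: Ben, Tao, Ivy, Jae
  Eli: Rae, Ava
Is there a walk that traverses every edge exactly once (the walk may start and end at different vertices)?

Yes

Degrees: Zed:2, Rae:4, Ben:4, Tao:6, Ivy:6, Ava:4, Jae:2, Ola:2, Leo:4, Eli:2
Odd-degree vertices: none (0 total).
The non-isolated vertices are connected and exactly 0 have odd degree, so an Eulerian trail exists.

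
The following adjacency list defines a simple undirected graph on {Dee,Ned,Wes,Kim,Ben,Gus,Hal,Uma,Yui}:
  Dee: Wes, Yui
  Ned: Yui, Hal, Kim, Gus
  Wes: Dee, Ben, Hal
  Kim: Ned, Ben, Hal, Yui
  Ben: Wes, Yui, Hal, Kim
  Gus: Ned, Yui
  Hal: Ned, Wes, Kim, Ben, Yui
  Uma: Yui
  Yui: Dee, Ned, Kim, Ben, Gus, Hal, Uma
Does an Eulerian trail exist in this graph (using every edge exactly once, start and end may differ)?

Degrees: Dee:2, Ned:4, Wes:3, Kim:4, Ben:4, Gus:2, Hal:5, Uma:1, Yui:7
Odd-degree vertices: Wes, Hal, Uma, Yui (4 total).
An Eulerian trail requires 0 or 2 odd-degree vertices; here there are 4.

No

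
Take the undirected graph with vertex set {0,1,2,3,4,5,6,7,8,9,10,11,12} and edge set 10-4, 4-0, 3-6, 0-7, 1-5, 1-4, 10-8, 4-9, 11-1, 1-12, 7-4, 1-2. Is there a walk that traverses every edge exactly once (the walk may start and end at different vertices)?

Degrees: 0:2, 1:5, 2:1, 3:1, 4:5, 5:1, 6:1, 7:2, 8:1, 9:1, 10:2, 11:1, 12:1
Odd-degree vertices: 1, 2, 3, 4, 5, 6, 8, 9, 11, 12 (10 total).
An Eulerian trail requires 0 or 2 odd-degree vertices; here there are 10.

No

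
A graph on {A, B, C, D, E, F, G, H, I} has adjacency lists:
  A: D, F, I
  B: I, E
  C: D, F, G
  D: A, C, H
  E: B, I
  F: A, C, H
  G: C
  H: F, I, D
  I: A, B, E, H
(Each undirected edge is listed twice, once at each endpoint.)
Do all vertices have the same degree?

Degrees: A:3, B:2, C:3, D:3, E:2, F:3, G:1, H:3, I:4
Degrees are not all equal (e.g. deg(G)=1 but deg(I)=4); not regular.

No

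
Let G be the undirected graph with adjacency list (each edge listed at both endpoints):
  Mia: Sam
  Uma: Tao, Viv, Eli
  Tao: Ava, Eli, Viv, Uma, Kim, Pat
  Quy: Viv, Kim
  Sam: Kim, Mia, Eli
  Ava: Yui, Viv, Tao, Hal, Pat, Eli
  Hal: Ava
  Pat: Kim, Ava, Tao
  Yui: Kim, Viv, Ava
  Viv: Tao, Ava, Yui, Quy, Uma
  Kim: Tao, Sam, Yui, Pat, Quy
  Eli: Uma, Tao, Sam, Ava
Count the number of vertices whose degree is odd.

8

Degrees: Mia:1, Uma:3, Tao:6, Quy:2, Sam:3, Ava:6, Hal:1, Pat:3, Yui:3, Viv:5, Kim:5, Eli:4
Odd-degree vertices: Mia, Uma, Sam, Hal, Pat, Yui, Viv, Kim.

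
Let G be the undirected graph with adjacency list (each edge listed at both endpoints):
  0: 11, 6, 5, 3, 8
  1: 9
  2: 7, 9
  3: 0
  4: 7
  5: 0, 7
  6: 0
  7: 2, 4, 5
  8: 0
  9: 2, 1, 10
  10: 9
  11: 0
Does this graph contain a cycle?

|V| = 12, |E| = 11, number of components = 1.
A forest on 12 vertices with 1 component has exactly 11 edges, which matches — so no cycle.

No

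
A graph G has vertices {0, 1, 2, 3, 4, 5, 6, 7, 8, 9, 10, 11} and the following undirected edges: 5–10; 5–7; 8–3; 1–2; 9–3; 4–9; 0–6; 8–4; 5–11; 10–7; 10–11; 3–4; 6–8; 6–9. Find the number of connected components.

3

Component: {1, 2}
Component: {5, 7, 10, 11}
Component: {0, 3, 4, 6, 8, 9}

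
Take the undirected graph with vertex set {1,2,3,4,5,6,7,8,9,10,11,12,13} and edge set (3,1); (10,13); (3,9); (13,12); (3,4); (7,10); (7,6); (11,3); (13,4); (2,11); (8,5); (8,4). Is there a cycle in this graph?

The graph has 13 vertices, 12 edges, and 1 connected component.
Since 12 = 13 - 1, the graph is a forest and contains no cycle.

No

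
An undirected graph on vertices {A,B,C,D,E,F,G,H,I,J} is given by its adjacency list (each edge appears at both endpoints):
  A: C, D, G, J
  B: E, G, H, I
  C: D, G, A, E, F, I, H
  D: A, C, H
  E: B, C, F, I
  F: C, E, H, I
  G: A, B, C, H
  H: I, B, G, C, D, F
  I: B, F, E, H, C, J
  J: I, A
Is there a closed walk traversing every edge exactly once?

Degrees: A:4, B:4, C:7, D:3, E:4, F:4, G:4, H:6, I:6, J:2
C, D have odd degree; an Eulerian circuit needs every degree to be even, so none exists.

No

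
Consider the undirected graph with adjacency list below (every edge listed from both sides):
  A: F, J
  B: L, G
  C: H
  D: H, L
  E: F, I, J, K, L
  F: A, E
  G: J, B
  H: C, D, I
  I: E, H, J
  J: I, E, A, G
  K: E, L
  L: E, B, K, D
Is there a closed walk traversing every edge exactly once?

Degrees: A:2, B:2, C:1, D:2, E:5, F:2, G:2, H:3, I:3, J:4, K:2, L:4
C, E, H, I have odd degree; an Eulerian circuit needs every degree to be even, so none exists.

No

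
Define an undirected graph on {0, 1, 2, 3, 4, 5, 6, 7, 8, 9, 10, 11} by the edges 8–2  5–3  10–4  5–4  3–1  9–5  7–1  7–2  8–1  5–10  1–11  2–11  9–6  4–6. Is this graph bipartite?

No

4-10-5-4 is an odd cycle (length 3), and a bipartite graph can contain only even cycles.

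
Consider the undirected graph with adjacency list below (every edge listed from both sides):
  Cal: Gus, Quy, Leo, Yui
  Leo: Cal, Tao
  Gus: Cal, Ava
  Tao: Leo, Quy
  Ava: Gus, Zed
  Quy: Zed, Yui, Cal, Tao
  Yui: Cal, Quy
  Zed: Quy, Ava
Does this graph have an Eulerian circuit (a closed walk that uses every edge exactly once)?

Yes

Degrees: Cal:4, Leo:2, Gus:2, Tao:2, Ava:2, Quy:4, Yui:2, Zed:2
Every vertex has even degree and the edges form a single connected piece, so an Eulerian circuit exists.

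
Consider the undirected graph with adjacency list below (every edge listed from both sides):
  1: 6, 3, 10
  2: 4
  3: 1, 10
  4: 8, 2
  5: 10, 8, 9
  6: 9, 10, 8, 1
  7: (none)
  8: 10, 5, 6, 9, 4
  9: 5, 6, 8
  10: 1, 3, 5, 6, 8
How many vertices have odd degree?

Degrees: 1:3, 2:1, 3:2, 4:2, 5:3, 6:4, 7:0, 8:5, 9:3, 10:5
Odd-degree vertices: 1, 2, 5, 8, 9, 10.

6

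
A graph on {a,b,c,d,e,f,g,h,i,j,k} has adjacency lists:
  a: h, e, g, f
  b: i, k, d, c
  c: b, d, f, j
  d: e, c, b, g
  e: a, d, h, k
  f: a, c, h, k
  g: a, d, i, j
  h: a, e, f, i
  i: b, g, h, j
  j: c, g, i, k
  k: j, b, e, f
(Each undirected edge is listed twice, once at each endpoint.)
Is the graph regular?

Yes

Degrees: a:4, b:4, c:4, d:4, e:4, f:4, g:4, h:4, i:4, j:4, k:4
Every vertex has degree 4, so the graph is 4-regular.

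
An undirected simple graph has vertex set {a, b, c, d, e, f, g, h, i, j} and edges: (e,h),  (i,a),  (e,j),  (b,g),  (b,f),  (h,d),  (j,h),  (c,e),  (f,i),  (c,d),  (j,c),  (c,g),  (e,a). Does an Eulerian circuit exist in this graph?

No

Degrees: a:2, b:2, c:4, d:2, e:4, f:2, g:2, h:3, i:2, j:3
Vertices with odd degree: h, j. An Eulerian circuit requires all degrees even.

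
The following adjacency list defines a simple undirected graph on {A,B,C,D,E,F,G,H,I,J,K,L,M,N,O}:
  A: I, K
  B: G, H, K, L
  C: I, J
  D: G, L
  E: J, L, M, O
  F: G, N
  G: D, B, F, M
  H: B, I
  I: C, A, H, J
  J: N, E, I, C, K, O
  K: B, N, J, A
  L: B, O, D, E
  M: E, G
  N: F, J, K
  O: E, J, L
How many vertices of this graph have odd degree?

Degrees: A:2, B:4, C:2, D:2, E:4, F:2, G:4, H:2, I:4, J:6, K:4, L:4, M:2, N:3, O:3
Odd-degree vertices: N, O.

2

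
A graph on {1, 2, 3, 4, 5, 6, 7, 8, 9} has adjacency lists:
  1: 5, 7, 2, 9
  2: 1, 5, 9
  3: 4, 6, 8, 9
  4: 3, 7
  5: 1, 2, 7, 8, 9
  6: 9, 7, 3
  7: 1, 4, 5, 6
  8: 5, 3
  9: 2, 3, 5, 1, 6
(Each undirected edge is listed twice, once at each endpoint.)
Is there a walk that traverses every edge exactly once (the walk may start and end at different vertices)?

Degrees: 1:4, 2:3, 3:4, 4:2, 5:5, 6:3, 7:4, 8:2, 9:5
Odd-degree vertices: 2, 5, 6, 9 (4 total).
An Eulerian trail requires 0 or 2 odd-degree vertices; here there are 4.

No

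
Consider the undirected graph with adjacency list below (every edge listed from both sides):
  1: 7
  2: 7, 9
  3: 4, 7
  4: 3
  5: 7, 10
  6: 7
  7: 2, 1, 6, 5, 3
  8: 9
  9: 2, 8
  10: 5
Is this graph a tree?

|V| = 10, |E| = 9.
Connected and |E| = |V| - 1, which characterizes a tree.

Yes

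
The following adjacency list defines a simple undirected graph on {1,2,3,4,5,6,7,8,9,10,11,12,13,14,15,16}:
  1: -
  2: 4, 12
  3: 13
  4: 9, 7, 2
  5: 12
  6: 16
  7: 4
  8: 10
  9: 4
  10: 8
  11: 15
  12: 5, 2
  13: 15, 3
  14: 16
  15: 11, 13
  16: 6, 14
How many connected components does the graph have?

Component: {1}
Component: {8, 10}
Component: {6, 14, 16}
Component: {3, 11, 13, 15}
Component: {2, 4, 5, 7, 9, 12}

5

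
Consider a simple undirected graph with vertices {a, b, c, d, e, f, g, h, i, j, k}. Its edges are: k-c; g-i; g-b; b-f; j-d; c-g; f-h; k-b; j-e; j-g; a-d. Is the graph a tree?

No

The graph has 11 vertices and 11 edges.
A tree on 11 vertices has exactly 10 edges; this graph has 11, so it contains a cycle and is not a tree.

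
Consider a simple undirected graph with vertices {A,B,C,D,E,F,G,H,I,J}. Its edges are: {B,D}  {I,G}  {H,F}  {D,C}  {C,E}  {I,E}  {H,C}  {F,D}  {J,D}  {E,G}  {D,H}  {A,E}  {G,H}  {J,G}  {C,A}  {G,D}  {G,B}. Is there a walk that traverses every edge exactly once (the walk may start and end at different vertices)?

Degrees: A:2, B:2, C:4, D:6, E:4, F:2, G:6, H:4, I:2, J:2
Odd-degree vertices: none (0 total).
With 0 odd-degree vertices and all edges in one connected piece, an Eulerian trail exists.

Yes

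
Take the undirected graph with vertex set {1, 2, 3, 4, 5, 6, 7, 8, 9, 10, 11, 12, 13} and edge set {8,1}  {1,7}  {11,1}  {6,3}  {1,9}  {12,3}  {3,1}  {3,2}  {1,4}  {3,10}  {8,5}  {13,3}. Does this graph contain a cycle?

The graph has 13 vertices, 12 edges, and 1 connected component.
A forest on 13 vertices with 1 component has exactly 12 edges, which matches — so no cycle.

No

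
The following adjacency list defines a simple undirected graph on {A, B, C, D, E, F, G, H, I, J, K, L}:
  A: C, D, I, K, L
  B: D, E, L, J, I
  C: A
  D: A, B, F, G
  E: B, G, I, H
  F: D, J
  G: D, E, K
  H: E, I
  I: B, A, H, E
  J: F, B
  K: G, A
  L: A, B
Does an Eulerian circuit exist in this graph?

No

Degrees: A:5, B:5, C:1, D:4, E:4, F:2, G:3, H:2, I:4, J:2, K:2, L:2
Vertices with odd degree: A, B, C, G. An Eulerian circuit requires all degrees even.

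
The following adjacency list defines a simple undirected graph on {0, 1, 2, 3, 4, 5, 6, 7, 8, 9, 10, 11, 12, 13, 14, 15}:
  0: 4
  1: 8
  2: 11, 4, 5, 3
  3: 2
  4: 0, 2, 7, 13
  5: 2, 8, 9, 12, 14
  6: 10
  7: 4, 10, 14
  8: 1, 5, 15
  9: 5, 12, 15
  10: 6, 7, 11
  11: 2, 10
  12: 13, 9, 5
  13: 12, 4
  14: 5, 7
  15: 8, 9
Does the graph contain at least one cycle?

|V| = 16, |E| = 20, number of components = 1.
Since 20 > 16 - 1, a cycle must exist; for instance 4-2-5-12-13-4.

Yes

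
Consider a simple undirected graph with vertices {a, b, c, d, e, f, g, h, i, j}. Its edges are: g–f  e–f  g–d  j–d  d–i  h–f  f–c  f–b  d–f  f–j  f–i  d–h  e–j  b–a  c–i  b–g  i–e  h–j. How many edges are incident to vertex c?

2

Neighbors of c: f, i.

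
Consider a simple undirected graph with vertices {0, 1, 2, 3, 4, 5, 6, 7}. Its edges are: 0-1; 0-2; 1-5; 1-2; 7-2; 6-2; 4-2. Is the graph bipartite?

1-0-2-1 is an odd cycle (length 3), and a bipartite graph can contain only even cycles.

No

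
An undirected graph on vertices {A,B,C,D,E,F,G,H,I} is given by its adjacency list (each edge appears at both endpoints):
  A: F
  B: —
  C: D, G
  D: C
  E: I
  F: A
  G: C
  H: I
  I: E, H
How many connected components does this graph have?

4

Component: {B}
Component: {A, F}
Component: {C, D, G}
Component: {E, H, I}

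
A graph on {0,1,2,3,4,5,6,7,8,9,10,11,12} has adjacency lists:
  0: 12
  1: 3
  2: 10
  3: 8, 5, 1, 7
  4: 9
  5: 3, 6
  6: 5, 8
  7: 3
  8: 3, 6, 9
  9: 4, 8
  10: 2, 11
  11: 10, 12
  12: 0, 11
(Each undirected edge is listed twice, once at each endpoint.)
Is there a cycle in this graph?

Yes

The graph has 13 vertices, 12 edges, and 2 connected components.
One cycle is 3-5-6-8-3.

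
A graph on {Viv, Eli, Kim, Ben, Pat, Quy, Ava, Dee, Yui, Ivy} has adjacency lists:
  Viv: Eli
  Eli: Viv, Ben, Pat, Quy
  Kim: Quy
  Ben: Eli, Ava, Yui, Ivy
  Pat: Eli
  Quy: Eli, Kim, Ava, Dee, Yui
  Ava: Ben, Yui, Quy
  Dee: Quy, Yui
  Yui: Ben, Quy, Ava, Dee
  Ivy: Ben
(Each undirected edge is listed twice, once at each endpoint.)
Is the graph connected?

Yes

A breadth-first search from Viv visits Viv, Eli, Pat, Quy, Ben, Kim, Dee, Ava, Yui, Ivy — all 10 vertices — so the graph is connected.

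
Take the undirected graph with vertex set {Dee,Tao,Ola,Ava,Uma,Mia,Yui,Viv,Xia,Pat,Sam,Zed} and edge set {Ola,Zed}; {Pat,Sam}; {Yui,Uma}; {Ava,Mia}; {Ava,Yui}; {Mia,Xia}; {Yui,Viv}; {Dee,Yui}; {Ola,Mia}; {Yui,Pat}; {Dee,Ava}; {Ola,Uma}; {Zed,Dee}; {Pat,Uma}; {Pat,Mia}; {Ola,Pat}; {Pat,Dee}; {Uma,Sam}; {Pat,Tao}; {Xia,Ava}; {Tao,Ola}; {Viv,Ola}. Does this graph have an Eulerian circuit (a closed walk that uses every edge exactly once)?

No

Degrees: Dee:4, Tao:2, Ola:6, Ava:4, Uma:4, Mia:4, Yui:5, Viv:2, Xia:2, Pat:7, Sam:2, Zed:2
Vertices with odd degree: Yui, Pat. An Eulerian circuit requires all degrees even.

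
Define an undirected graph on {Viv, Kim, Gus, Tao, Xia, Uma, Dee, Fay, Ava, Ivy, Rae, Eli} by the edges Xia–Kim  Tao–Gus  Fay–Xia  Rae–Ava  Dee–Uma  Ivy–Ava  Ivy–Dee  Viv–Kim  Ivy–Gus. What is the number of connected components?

3

Component: {Eli}
Component: {Viv, Kim, Xia, Fay}
Component: {Gus, Tao, Uma, Dee, Ava, Ivy, Rae}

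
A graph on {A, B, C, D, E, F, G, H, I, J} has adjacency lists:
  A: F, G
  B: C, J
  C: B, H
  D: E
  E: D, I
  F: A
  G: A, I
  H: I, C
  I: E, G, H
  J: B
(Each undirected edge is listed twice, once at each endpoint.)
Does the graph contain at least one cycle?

|V| = 10, |E| = 9, number of components = 1.
Since 9 = 10 - 1, the graph is a forest and contains no cycle.

No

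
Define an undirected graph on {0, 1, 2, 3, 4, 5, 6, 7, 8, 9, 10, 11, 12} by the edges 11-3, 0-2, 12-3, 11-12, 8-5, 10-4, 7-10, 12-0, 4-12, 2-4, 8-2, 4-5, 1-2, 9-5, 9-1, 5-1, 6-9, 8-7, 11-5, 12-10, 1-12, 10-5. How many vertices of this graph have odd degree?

Degrees: 0:2, 1:4, 2:4, 3:2, 4:4, 5:6, 6:1, 7:2, 8:3, 9:3, 10:4, 11:3, 12:6
Odd-degree vertices: 6, 8, 9, 11.

4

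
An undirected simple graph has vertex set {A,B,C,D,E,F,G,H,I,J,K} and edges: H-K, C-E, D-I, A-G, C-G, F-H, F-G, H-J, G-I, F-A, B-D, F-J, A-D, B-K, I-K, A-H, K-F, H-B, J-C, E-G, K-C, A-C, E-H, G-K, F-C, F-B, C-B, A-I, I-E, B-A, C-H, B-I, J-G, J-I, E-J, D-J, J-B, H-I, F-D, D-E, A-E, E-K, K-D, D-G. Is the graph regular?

Yes

Degrees: A:8, B:8, C:8, D:8, E:8, F:8, G:8, H:8, I:8, J:8, K:8
All degrees equal 8; the graph is regular.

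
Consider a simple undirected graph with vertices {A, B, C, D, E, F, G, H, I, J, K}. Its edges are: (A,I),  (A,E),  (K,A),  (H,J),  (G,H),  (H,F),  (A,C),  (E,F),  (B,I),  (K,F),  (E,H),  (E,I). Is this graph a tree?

No

The graph has 11 vertices and 12 edges.
It splits into 2 components, so it cannot be a tree.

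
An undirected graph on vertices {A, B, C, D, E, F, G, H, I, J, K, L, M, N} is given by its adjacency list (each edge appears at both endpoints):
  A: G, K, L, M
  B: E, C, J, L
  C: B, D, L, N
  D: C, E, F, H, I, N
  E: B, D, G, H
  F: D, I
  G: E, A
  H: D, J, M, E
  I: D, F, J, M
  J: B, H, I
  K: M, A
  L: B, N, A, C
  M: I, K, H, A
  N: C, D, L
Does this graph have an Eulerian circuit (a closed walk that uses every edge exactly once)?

No

Degrees: A:4, B:4, C:4, D:6, E:4, F:2, G:2, H:4, I:4, J:3, K:2, L:4, M:4, N:3
J, N have odd degree; an Eulerian circuit needs every degree to be even, so none exists.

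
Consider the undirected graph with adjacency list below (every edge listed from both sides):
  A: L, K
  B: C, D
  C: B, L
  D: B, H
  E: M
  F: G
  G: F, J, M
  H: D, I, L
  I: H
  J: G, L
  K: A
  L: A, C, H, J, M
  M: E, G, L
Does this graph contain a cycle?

The graph has 13 vertices, 14 edges, and 1 connected component.
One cycle is L-M-G-J-L.

Yes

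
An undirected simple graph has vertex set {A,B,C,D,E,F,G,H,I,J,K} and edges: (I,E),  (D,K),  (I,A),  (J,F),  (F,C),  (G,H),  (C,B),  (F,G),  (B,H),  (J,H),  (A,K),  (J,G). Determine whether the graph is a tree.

No

|V| = 11, |E| = 12.
It is not connected, so it is not a tree.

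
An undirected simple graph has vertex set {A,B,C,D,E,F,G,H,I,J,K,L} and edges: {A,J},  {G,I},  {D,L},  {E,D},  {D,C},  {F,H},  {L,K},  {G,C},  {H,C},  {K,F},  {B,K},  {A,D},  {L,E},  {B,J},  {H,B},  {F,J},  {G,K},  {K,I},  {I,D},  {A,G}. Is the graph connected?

Yes

Starting from A and exploring outward reaches every vertex (A, D, J, G, I, C, L, E, B, F, K, H); the graph is connected.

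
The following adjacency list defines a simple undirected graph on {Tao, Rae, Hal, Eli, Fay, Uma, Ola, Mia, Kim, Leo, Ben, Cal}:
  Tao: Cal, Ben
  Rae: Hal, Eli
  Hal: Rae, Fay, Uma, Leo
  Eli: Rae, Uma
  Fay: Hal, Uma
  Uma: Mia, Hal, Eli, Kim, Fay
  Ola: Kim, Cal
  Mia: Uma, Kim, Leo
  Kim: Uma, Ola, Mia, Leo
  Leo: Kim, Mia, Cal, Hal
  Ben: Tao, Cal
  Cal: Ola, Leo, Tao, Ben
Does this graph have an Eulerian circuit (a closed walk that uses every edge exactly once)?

No

Degrees: Tao:2, Rae:2, Hal:4, Eli:2, Fay:2, Uma:5, Ola:2, Mia:3, Kim:4, Leo:4, Ben:2, Cal:4
Uma, Mia have odd degree; an Eulerian circuit needs every degree to be even, so none exists.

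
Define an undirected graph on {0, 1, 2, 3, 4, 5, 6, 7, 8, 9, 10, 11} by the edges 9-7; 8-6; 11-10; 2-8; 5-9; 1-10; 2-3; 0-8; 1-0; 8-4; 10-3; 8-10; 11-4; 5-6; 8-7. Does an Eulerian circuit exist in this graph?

Yes

Degrees: 0:2, 1:2, 2:2, 3:2, 4:2, 5:2, 6:2, 7:2, 8:6, 9:2, 10:4, 11:2
Every vertex has even degree and the edges form a single connected piece, so an Eulerian circuit exists.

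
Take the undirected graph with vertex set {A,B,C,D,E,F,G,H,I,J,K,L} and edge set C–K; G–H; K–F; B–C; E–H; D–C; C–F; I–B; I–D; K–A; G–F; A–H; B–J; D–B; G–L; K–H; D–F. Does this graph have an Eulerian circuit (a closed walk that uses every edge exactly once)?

No

Degrees: A:2, B:4, C:4, D:4, E:1, F:4, G:3, H:4, I:2, J:1, K:4, L:1
E, G, J, L have odd degree; an Eulerian circuit needs every degree to be even, so none exists.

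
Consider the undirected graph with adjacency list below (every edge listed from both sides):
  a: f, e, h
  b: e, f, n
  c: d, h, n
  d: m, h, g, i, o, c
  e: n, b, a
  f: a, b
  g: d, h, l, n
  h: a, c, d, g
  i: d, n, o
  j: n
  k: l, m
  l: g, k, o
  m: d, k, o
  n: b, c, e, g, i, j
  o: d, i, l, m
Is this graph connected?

Starting from a and exploring outward reaches every vertex (a, e, h, f, n, b, d, c, g, j, i, m, o, l, k); the graph is connected.

Yes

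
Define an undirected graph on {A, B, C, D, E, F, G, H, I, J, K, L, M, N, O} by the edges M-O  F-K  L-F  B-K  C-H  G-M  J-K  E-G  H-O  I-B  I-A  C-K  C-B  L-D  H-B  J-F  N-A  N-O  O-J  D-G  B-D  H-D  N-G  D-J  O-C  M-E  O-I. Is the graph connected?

Yes

A breadth-first search from A visits A, N, I, O, G, B, J, C, M, H, D, E, K, F, L — all 15 vertices — so the graph is connected.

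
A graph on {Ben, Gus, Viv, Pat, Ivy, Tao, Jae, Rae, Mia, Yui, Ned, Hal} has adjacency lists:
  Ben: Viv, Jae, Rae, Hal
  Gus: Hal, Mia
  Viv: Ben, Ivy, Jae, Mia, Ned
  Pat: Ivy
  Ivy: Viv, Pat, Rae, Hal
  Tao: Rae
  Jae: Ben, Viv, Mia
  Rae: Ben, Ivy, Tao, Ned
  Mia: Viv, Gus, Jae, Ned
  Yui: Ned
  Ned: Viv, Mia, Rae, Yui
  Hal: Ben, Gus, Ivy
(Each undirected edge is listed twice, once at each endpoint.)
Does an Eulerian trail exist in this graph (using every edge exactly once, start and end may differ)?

No

Degrees: Ben:4, Gus:2, Viv:5, Pat:1, Ivy:4, Tao:1, Jae:3, Rae:4, Mia:4, Yui:1, Ned:4, Hal:3
Odd-degree vertices: Viv, Pat, Tao, Jae, Yui, Hal (6 total).
An Eulerian trail requires 0 or 2 odd-degree vertices; here there are 6.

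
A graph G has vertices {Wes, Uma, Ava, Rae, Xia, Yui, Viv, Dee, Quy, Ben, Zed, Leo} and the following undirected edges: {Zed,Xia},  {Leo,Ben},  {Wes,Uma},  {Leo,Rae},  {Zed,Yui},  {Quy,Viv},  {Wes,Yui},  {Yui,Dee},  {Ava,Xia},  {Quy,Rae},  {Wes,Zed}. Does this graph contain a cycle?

The graph has 12 vertices, 11 edges, and 2 connected components.
Since 11 > 12 - 2, a cycle must exist; for instance Wes-Zed-Yui-Wes.

Yes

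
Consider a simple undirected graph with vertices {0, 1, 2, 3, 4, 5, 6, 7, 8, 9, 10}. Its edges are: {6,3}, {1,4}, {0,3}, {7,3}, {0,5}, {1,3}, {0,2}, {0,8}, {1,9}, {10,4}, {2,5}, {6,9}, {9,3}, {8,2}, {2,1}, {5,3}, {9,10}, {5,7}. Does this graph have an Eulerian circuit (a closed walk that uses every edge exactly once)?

Yes

Degrees: 0:4, 1:4, 2:4, 3:6, 4:2, 5:4, 6:2, 7:2, 8:2, 9:4, 10:2
All degrees are even and the non-isolated vertices are connected — an Eulerian circuit exists.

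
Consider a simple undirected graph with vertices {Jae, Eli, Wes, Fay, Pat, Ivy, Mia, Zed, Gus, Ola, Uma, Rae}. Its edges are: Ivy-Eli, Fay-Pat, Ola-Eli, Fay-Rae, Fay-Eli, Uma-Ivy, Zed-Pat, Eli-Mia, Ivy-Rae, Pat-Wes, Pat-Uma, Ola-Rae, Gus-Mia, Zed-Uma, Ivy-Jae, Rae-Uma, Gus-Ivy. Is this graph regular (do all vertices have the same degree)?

Degrees: Jae:1, Eli:4, Wes:1, Fay:3, Pat:4, Ivy:5, Mia:2, Zed:2, Gus:2, Ola:2, Uma:4, Rae:4
Vertex Jae has degree 1 while Ivy has degree 5, so the graph is not regular.

No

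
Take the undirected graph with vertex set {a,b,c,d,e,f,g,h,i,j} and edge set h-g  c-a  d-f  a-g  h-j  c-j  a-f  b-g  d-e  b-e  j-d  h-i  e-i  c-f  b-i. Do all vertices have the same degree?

Yes

Degrees: a:3, b:3, c:3, d:3, e:3, f:3, g:3, h:3, i:3, j:3
All degrees equal 3; the graph is regular.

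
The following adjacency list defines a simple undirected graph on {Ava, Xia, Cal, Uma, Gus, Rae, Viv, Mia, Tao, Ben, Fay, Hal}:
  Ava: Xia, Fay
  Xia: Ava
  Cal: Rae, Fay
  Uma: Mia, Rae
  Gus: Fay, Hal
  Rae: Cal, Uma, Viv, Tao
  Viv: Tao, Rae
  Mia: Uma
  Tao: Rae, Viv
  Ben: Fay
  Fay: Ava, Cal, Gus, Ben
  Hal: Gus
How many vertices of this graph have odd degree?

4

Degrees: Ava:2, Xia:1, Cal:2, Uma:2, Gus:2, Rae:4, Viv:2, Mia:1, Tao:2, Ben:1, Fay:4, Hal:1
Odd-degree vertices: Xia, Mia, Ben, Hal.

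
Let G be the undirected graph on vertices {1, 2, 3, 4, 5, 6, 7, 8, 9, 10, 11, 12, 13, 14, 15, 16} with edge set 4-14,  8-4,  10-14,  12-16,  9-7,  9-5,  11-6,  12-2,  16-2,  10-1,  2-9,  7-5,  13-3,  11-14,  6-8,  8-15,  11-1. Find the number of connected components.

Component: {3, 13}
Component: {2, 5, 7, 9, 12, 16}
Component: {1, 4, 6, 8, 10, 11, 14, 15}

3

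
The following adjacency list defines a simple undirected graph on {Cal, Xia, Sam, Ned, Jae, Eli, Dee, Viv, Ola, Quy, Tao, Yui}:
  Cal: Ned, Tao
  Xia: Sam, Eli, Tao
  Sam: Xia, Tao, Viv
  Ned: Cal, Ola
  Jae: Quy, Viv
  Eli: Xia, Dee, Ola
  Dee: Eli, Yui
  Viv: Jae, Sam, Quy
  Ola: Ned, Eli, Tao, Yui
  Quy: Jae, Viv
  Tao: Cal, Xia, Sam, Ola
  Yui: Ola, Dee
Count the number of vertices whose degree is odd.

4

Degrees: Cal:2, Xia:3, Sam:3, Ned:2, Jae:2, Eli:3, Dee:2, Viv:3, Ola:4, Quy:2, Tao:4, Yui:2
Odd-degree vertices: Xia, Sam, Eli, Viv.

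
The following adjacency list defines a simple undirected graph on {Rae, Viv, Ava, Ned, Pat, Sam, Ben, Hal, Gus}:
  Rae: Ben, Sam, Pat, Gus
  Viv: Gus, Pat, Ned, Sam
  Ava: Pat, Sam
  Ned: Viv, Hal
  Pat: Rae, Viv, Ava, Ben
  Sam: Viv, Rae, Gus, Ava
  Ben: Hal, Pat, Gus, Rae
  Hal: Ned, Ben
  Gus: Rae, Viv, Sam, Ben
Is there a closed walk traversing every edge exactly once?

Degrees: Rae:4, Viv:4, Ava:2, Ned:2, Pat:4, Sam:4, Ben:4, Hal:2, Gus:4
Every vertex has even degree and the edges form a single connected piece, so an Eulerian circuit exists.

Yes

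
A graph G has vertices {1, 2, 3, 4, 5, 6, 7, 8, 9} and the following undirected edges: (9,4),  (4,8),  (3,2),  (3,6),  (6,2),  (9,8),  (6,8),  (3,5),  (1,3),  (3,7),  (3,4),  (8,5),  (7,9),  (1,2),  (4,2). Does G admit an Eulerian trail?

Yes

Degrees: 1:2, 2:4, 3:6, 4:4, 5:2, 6:3, 7:2, 8:4, 9:3
Odd-degree vertices: 6, 9 (2 total).
With 2 odd-degree vertices and all edges in one connected piece, an Eulerian trail exists (from 6 to 9).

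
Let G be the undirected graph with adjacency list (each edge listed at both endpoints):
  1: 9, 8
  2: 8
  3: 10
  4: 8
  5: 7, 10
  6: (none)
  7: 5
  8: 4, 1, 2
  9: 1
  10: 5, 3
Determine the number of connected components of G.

Component: {6}
Component: {3, 5, 7, 10}
Component: {1, 2, 4, 8, 9}

3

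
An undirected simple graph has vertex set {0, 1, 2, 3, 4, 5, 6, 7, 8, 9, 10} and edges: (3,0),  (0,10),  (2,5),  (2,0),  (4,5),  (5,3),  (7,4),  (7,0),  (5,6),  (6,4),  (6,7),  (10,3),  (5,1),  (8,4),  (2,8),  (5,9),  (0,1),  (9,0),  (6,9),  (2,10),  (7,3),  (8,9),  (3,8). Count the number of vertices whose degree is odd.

Degrees: 0:6, 1:2, 2:4, 3:5, 4:4, 5:6, 6:4, 7:4, 8:4, 9:4, 10:3
Odd-degree vertices: 3, 10.

2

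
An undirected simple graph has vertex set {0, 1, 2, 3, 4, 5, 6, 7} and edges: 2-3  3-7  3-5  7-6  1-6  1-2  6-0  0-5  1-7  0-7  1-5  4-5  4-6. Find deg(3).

Neighbors of 3: 2, 5, 7.

3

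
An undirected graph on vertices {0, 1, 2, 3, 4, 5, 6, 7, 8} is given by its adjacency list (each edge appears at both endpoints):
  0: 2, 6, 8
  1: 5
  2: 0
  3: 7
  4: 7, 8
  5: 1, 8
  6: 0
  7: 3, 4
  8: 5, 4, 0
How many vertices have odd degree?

6

Degrees: 0:3, 1:1, 2:1, 3:1, 4:2, 5:2, 6:1, 7:2, 8:3
Odd-degree vertices: 0, 1, 2, 3, 6, 8.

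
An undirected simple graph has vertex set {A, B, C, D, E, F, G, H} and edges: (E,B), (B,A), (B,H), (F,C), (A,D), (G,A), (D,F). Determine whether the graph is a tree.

The graph has 8 vertices and 7 edges.
Connected and |E| = |V| - 1, which characterizes a tree.

Yes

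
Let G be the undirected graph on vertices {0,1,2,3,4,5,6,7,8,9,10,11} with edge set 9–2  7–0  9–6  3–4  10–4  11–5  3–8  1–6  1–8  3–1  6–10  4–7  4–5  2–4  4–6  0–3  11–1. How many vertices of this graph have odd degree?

Degrees: 0:2, 1:4, 2:2, 3:4, 4:6, 5:2, 6:4, 7:2, 8:2, 9:2, 10:2, 11:2
Odd-degree vertices: none.

0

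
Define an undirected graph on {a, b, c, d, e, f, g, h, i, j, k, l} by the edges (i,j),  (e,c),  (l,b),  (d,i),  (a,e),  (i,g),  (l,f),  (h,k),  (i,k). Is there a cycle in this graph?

|V| = 12, |E| = 9, number of components = 3.
A forest on 12 vertices with 3 components has exactly 9 edges, which matches — so no cycle.

No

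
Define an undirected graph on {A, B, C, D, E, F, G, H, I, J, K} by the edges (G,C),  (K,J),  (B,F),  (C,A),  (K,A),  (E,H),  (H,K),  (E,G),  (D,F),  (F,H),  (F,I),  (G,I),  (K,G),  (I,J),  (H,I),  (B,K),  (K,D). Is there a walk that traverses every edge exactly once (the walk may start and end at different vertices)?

Degrees: A:2, B:2, C:2, D:2, E:2, F:4, G:4, H:4, I:4, J:2, K:6
Odd-degree vertices: none (0 total).
With 0 odd-degree vertices and all edges in one connected piece, an Eulerian trail exists.

Yes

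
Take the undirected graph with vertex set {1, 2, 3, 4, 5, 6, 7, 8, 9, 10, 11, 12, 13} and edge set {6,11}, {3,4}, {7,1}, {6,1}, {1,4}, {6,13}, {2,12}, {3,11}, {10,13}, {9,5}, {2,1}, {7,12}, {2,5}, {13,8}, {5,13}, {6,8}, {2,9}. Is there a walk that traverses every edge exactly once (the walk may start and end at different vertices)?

Yes

Degrees: 1:4, 2:4, 3:2, 4:2, 5:3, 6:4, 7:2, 8:2, 9:2, 10:1, 11:2, 12:2, 13:4
Odd-degree vertices: 5, 10 (2 total).
With 2 odd-degree vertices and all edges in one connected piece, an Eulerian trail exists (from 5 to 10).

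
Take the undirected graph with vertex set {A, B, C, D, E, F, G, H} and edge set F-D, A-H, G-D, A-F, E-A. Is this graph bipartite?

Partition the vertices as {B, C, E, F, G, H} vs {A, D}. Each listed edge has one endpoint in each part, so the graph is bipartite.

Yes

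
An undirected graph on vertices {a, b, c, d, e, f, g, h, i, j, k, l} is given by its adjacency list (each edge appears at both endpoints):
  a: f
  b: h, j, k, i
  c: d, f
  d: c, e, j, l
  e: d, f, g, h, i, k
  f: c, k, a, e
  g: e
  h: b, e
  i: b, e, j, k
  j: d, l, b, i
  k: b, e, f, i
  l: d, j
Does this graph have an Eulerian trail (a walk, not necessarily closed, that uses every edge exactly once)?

Degrees: a:1, b:4, c:2, d:4, e:6, f:4, g:1, h:2, i:4, j:4, k:4, l:2
Odd-degree vertices: a, g (2 total).
The non-isolated vertices are connected and exactly 2 have odd degree, so an Eulerian trail exists (from a to g).

Yes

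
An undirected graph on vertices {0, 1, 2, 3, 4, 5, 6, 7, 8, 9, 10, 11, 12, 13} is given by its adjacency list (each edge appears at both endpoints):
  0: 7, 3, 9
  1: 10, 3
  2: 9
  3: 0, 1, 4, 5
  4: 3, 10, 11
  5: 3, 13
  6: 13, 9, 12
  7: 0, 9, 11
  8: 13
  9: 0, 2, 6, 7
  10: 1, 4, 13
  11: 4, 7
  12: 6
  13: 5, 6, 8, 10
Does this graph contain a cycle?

The graph has 14 vertices, 18 edges, and 1 connected component.
Since 18 > 14 - 1, a cycle must exist; for instance 0-9-6-13-5-3-0.

Yes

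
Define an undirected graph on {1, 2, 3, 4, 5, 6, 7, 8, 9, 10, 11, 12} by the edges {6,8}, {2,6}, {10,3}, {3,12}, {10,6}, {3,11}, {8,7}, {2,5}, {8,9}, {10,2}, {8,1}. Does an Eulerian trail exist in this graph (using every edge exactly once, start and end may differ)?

Degrees: 1:1, 2:3, 3:3, 4:0, 5:1, 6:3, 7:1, 8:4, 9:1, 10:3, 11:1, 12:1
Odd-degree vertices: 1, 2, 3, 5, 6, 7, 9, 10, 11, 12 (10 total).
With 10 odd-degree vertices (more than two), no single trail can use every edge.

No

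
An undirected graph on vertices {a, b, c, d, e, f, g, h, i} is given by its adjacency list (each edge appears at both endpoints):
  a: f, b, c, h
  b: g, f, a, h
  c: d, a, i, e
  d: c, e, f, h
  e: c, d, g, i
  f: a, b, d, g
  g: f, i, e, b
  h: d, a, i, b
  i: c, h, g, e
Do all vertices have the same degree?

Degrees: a:4, b:4, c:4, d:4, e:4, f:4, g:4, h:4, i:4
All degrees equal 4; the graph is regular.

Yes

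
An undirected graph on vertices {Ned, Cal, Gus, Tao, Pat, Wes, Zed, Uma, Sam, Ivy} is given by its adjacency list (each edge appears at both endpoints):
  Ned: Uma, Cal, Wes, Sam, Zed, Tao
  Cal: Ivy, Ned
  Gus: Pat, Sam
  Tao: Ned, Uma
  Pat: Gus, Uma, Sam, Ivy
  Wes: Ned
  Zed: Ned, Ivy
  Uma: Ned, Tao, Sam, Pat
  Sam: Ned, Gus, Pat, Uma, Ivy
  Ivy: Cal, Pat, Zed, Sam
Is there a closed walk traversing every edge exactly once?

No

Degrees: Ned:6, Cal:2, Gus:2, Tao:2, Pat:4, Wes:1, Zed:2, Uma:4, Sam:5, Ivy:4
Vertices with odd degree: Wes, Sam. An Eulerian circuit requires all degrees even.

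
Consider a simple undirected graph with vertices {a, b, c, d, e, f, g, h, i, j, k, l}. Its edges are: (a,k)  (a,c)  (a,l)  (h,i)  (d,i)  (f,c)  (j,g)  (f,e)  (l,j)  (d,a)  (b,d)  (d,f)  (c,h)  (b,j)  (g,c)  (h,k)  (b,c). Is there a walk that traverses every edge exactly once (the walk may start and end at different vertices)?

Degrees: a:4, b:3, c:5, d:4, e:1, f:3, g:2, h:3, i:2, j:3, k:2, l:2
Odd-degree vertices: b, c, e, f, h, j (6 total).
With 6 odd-degree vertices (more than two), no single trail can use every edge.

No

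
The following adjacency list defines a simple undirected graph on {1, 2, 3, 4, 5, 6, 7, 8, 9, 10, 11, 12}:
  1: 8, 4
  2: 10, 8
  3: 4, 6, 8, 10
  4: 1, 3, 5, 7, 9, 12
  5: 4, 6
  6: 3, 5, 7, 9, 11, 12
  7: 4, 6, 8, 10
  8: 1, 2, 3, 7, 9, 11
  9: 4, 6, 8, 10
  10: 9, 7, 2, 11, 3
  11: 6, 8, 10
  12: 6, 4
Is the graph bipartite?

A valid 2-coloring puts {4, 6, 8, 10} on one side and {1, 2, 3, 5, 7, 9, 11, 12} on the other; every edge crosses between the two sides.

Yes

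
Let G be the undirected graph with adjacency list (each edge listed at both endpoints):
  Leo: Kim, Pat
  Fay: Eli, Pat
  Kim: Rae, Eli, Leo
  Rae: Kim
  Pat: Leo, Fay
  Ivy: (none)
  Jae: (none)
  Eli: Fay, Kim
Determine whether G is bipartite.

No

Kim-Leo-Pat-Fay-Eli-Kim is an odd cycle (length 5), and a bipartite graph can contain only even cycles.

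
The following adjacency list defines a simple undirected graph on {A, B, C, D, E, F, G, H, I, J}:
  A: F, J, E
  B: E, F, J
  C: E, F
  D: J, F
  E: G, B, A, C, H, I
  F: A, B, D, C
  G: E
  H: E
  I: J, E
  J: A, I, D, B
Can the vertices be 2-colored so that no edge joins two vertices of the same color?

Color {E, F, J} black and {A, B, C, D, G, H, I} white. No edge joins two same-colored vertices, so the graph is bipartite.

Yes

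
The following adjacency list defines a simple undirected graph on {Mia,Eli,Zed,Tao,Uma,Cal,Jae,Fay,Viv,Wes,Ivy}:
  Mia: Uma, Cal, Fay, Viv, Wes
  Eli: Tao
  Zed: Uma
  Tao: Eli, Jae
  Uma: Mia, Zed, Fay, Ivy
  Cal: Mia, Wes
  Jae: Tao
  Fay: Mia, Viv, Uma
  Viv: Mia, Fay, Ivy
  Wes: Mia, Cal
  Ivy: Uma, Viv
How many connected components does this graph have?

2

Component: {Eli, Tao, Jae}
Component: {Mia, Zed, Uma, Cal, Fay, Viv, Wes, Ivy}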